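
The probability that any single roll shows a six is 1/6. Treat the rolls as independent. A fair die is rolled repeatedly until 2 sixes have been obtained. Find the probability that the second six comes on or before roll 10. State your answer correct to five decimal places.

Finishing within 10 rolls ⇔ at least 2 successes in the first 10. With X ~ Binomial(10, 0.166667), P(Y ≤ 10) = 1 − P(X ≤ 1).
  k=0: C(10,0)·0.166667^0·0.833333^10 = 0.1615056
  k=1: C(10,1)·0.166667^1·0.833333^9 = 0.3230112
1 − 0.4845167 = 0.5154833

0.51548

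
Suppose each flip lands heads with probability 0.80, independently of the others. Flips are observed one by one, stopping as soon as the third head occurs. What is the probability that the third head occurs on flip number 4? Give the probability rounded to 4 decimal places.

0.3072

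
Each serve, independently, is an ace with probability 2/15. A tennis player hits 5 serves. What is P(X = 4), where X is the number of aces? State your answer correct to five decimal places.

0.00137

X ~ Binomial(n=5, p=0.133333).
P(X=4) = C(5,4) · p^4 · (1−p)^1
= 5 · 0.00031605 · 0.86667 = 0.0013695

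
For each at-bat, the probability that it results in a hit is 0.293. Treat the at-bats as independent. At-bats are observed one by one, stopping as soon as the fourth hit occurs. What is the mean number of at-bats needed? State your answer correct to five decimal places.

13.65188

Y = total at-bats until the fourth success; negative binomial with r=4, p=0.293.
E[Y] = r / p = 4 / 0.293 = 13.6518771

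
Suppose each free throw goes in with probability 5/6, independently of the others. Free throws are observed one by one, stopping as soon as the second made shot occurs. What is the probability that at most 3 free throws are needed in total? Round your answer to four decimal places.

0.9259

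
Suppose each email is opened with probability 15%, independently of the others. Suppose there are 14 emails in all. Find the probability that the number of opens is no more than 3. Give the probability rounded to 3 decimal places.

X ~ Binomial(14, 0.15); P(X ≤ 3) = Σ C(14,k) p^k (1−p)^(14−k) over k:
  k=0: C(14,0)·0.15^0·0.85^14 = 0.10277
  k=1: C(14,1)·0.15^1·0.85^13 = 0.25390
  k=2: C(14,2)·0.15^2·0.85^12 = 0.29124
  k=3: C(14,3)·0.15^3·0.85^11 = 0.20558
Total = 0.85349

0.853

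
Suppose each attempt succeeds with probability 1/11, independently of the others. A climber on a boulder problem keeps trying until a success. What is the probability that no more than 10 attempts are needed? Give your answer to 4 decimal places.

Y = number of attempts to the first success; geometric, p = 0.090909.
P(Y ≤ 10) = 1 − (1−p)^10 = 1 − 0.385543 = 0.614457

0.6145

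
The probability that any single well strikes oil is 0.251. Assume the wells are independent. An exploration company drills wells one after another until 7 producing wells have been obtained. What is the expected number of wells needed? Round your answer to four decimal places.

Y = total wells until the seventh success; negative binomial with r=7, p=0.251.
E[Y] = r / p = 7 / 0.251 = 27.888446

27.8884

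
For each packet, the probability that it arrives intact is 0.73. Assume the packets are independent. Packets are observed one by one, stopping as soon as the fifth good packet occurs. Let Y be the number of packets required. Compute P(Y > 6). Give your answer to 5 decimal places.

Needing more than 6 packets ⇔ fewer than 5 successes in the first 6. With X ~ Binomial(6, 0.73), P(Y > 6) = P(X ≤ 4).
  k=0: C(6,0)·0.73^0·0.27^6 = 0.0003874
  k=1: C(6,1)·0.73^1·0.27^5 = 0.0062848
  k=2: C(6,2)·0.73^2·0.27^4 = 0.0424807
  k=3: C(6,3)·0.73^3·0.27^3 = 0.1531404
  k=4: C(6,4)·0.73^4·0.27^2 = 0.3105348
P(X ≤ 4) = 0.5128282

0.51283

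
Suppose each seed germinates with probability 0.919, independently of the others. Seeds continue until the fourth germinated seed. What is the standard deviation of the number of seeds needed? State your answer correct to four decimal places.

0.6194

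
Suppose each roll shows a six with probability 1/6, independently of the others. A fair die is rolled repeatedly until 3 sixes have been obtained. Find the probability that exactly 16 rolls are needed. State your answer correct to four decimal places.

0.0454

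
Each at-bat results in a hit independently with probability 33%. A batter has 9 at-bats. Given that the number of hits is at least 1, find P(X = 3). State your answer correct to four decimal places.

0.2807

X ~ Binomial(9, 0.33). Want P(X=3 | X≥1) = P(X=3) / P(X≥1).
P(X=3) = C(9,3)·0.33^3·0.67^6 = 0.273067
P(X≥1) = 1 − 0.027207 = 0.972793
Ratio = 0.273067 / 0.972793 = 0.280704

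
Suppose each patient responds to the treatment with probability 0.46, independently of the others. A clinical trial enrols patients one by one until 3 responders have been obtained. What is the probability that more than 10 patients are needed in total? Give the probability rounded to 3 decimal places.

0.089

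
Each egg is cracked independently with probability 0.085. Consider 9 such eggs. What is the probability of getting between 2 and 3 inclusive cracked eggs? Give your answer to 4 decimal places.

X ~ Binomial(9, 0.085); P(2 ≤ X ≤ 3) = Σ C(9,k) p^k (1−p)^(9−k) over k:
  k=2: C(9,2)·0.085^2·0.915^7 = 0.139665
  k=3: C(9,3)·0.085^3·0.915^6 = 0.030273
Total = 0.169939

0.1699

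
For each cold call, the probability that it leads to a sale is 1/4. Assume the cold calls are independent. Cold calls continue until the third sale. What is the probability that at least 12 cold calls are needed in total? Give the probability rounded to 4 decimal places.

0.4552

Needing more than 11 cold calls ⇔ fewer than 3 successes in the first 11. With X ~ Binomial(11, 0.25), P(Y > 11) = P(X ≤ 2).
  k=0: C(11,0)·0.25^0·0.75^11 = 0.042235
  k=1: C(11,1)·0.25^1·0.75^10 = 0.154862
  k=2: C(11,2)·0.25^2·0.75^9 = 0.258104
P(X ≤ 2) = 0.455201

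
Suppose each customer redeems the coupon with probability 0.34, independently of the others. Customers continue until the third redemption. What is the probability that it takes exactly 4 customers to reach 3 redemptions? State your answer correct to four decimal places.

0.0778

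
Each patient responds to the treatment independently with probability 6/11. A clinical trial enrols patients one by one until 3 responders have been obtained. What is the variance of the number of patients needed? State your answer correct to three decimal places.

4.583

Y = total patients until the third success; negative binomial with r=3, p=0.545455.
Var(Y) = r(1−p)/p² = 3·0.454545 / 0.545455² = 4.58333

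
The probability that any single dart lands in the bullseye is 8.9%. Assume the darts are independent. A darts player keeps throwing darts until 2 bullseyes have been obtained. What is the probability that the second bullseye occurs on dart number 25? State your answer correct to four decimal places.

0.0223

Y = trial on which the second success occurs; negative binomial, r=2, p=0.089.
P(Y=25) = C(24,1) · p^2 · (1−p)^23
= 24 · 0.007921 · 0.1172 = 0.022280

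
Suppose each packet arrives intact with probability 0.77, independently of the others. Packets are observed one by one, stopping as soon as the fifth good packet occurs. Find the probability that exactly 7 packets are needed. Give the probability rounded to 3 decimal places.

Y = trial on which the fifth success occurs; negative binomial, r=5, p=0.77.
P(Y=7) = C(6,4) · p^5 · (1−p)^2
= 15 · 0.27068 · 0.0529 = 0.21478

0.215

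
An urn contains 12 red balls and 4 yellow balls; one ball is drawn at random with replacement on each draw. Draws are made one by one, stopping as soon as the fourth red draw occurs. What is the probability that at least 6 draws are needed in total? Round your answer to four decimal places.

Needing more than 5 draws ⇔ fewer than 4 successes in the first 5. With X ~ Binomial(5, 0.75), P(Y > 5) = P(X ≤ 3).
  k=0: C(5,0)·0.75^0·0.25^5 = 0.000977
  k=1: C(5,1)·0.75^1·0.25^4 = 0.014648
  k=2: C(5,2)·0.75^2·0.25^3 = 0.087891
  k=3: C(5,3)·0.75^3·0.25^2 = 0.263672
P(X ≤ 3) = 0.367188

0.3672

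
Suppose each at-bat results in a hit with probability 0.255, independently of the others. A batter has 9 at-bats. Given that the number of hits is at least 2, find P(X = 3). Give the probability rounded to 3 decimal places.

X ~ Binomial(9, 0.255). Want P(X=3 | X≥2) = P(X=3) / P(X≥2).
P(X=3) = C(9,3)·0.255^3·0.745^6 = 0.23814
P(X≥2) = 1 − 0.07070 − 0.21779 = 0.71151
Ratio = 0.23814 / 0.71151 = 0.33470

0.335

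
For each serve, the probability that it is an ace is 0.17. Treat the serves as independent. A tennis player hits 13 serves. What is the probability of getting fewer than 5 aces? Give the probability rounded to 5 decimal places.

0.94490

X ~ Binomial(13, 0.17); P(X ≤ 4) = Σ C(13,k) p^k (1−p)^(13−k) over k:
  k=0: C(13,0)·0.17^0·0.83^13 = 0.0887187
  k=1: C(13,1)·0.17^1·0.83^12 = 0.2362269
  k=2: C(13,2)·0.17^2·0.83^11 = 0.2903030
  k=3: C(13,3)·0.17^3·0.83^10 = 0.2180187
  k=4: C(13,4)·0.17^4·0.83^9 = 0.1116361
Total = 0.9449033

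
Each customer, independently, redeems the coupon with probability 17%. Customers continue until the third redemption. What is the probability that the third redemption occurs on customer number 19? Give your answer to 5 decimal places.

0.03813

Y = trial on which the third success occurs; negative binomial, r=3, p=0.17.
P(Y=19) = C(18,2) · p^3 · (1−p)^16
= 153 · 0.004913 · 0.050728 = 0.0381318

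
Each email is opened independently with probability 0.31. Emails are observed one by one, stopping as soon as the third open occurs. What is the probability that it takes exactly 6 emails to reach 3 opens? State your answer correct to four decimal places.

Y = trial on which the third success occurs; negative binomial, r=3, p=0.31.
P(Y=6) = C(5,2) · p^3 · (1−p)^3
= 10 · 0.029791 · 0.32851 = 0.097866

0.0979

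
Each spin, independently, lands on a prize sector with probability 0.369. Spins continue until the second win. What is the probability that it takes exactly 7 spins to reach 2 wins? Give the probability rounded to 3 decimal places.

0.082

Y = trial on which the second success occurs; negative binomial, r=2, p=0.369.
P(Y=7) = C(6,1) · p^2 · (1−p)^5
= 6 · 0.13616 · 0.10003 = 0.08172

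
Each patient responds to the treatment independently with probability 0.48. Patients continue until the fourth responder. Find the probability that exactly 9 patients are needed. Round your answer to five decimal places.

Y = trial on which the fourth success occurs; negative binomial, r=4, p=0.48.
P(Y=9) = C(8,3) · p^4 · (1−p)^5
= 56 · 0.053084 · 0.03802 = 0.1130237

0.11302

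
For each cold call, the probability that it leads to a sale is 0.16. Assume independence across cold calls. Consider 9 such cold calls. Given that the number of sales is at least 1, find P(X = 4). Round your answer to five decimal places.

0.04362

X ~ Binomial(9, 0.16). Want P(X=4 | X≥1) = P(X=4) / P(X≥1).
P(X=4) = C(9,4)·0.16^4·0.84^5 = 0.0345340
P(X≥1) = 1 − 0.2082157 = 0.7917843
Ratio = 0.0345340 / 0.7917843 = 0.0436154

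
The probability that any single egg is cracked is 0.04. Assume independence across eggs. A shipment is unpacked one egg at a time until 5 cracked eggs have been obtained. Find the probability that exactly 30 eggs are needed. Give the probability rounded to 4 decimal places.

Y = trial on which the fifth success occurs; negative binomial, r=5, p=0.04.
P(Y=30) = C(29,4) · p^5 · (1−p)^25
= 23751 · 1.024e-07 · 0.3604 = 0.000877

0.0009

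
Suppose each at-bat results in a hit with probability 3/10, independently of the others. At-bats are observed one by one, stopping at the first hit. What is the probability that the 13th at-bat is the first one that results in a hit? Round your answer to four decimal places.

0.0042

Geometric (trials to first success), p = 0.30.
P(Y = 13) = (1−p)^12 · p = 0.013841 · 0.30 = 0.004152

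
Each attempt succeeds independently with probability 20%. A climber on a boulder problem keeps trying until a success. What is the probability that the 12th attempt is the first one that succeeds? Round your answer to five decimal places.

Geometric (trials to first success), p = 0.20.
P(Y = 12) = (1−p)^11 · p = 0.085899 · 0.20 = 0.0171799

0.01718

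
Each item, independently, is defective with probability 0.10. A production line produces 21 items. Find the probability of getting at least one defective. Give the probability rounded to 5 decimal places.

0.89058

P(at least one) = 1 − P(none) = 1 − (1 − 0.10)^21
= 1 − 0.1094190 = 0.8905810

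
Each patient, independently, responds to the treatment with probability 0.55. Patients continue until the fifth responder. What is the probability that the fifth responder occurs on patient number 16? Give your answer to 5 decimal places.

0.01053

Y = trial on which the fifth success occurs; negative binomial, r=5, p=0.55.
P(Y=16) = C(15,4) · p^5 · (1−p)^11
= 1365 · 0.050328 · 0.00015323 = 0.0105265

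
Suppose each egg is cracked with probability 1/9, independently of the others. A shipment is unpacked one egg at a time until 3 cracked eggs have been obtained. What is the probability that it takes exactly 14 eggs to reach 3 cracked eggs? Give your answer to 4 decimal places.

0.0293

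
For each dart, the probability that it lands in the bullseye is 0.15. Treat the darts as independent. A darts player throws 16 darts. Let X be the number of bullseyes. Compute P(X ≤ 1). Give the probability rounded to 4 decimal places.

0.2839

X ~ Binomial(16, 0.15); P(X ≤ 1) = Σ C(16,k) p^k (1−p)^(16−k) over k:
  k=0: C(16,0)·0.15^0·0.85^16 = 0.074251
  k=1: C(16,1)·0.15^1·0.85^15 = 0.209650
Total = 0.283901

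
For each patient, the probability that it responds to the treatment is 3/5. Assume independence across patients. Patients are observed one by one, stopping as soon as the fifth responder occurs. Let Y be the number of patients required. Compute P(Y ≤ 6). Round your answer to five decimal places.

Finishing within 6 patients ⇔ at least 5 successes in the first 6. With X ~ Binomial(6, 0.60), P(Y ≤ 6) = 1 − P(X ≤ 4).
  k=0: C(6,0)·0.60^0·0.40^6 = 0.0040960
  k=1: C(6,1)·0.60^1·0.40^5 = 0.0368640
  k=2: C(6,2)·0.60^2·0.40^4 = 0.1382400
  k=3: C(6,3)·0.60^3·0.40^3 = 0.2764800
  k=4: C(6,4)·0.60^4·0.40^2 = 0.3110400
1 − 0.7667200 = 0.2332800

0.23328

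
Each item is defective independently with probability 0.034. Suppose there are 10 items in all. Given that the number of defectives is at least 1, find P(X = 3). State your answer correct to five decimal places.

X ~ Binomial(10, 0.034). Want P(X=3 | X≥1) = P(X=3) / P(X≥1).
P(X=3) = C(10,3)·0.034^3·0.966^7 = 0.0037022
P(X≥1) = 1 − 0.7075730 = 0.2924270
Ratio = 0.0037022 / 0.2924270 = 0.0126602

0.01266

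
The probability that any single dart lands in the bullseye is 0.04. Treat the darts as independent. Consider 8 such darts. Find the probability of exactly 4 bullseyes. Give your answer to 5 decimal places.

X ~ Binomial(n=8, p=0.04).
P(X=4) = C(8,4) · p^4 · (1−p)^4
= 70 · 2.56e-06 · 0.84935 = 0.0001522

0.00015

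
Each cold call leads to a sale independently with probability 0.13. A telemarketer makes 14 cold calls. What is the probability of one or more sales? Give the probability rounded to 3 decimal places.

P(at least one) = 1 − P(none) = 1 − (1 − 0.13)^14
= 1 − 0.14232 = 0.85768

0.858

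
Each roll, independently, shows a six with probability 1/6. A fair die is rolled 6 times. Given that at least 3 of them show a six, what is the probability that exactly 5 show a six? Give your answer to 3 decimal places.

X ~ Binomial(6, 0.166667). Want P(X=5 | X≥3) = P(X=5) / P(X≥3).
P(X=5) = C(6,5)·0.166667^5·0.833333^1 = 0.00064
P(X≥3) = 1 − 0.33490 − 0.40188 − 0.20094 = 0.06229
Ratio = 0.00064 / 0.06229 = 0.01032

0.010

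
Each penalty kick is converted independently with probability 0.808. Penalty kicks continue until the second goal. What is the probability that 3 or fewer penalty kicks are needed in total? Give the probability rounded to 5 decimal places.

0.90356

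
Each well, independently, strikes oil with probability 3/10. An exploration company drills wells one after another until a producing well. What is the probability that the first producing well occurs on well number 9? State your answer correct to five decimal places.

0.01729

Geometric (trials to first success), p = 0.30.
P(Y = 9) = (1−p)^8 · p = 0.057648 · 0.30 = 0.0172944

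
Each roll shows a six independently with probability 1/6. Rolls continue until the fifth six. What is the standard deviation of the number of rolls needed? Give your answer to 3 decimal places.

Y = total rolls until the fifth success; negative binomial with r=5, p=0.166667.
SD(Y) = √[r(1−p)/p²] = √(150.00000) = 12.24745

12.247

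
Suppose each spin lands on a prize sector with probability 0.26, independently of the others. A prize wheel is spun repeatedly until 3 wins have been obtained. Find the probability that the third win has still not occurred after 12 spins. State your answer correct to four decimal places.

0.3603

Needing more than 12 spins ⇔ fewer than 3 successes in the first 12. With X ~ Binomial(12, 0.26), P(Y > 12) = P(X ≤ 2).
  k=0: C(12,0)·0.26^0·0.74^12 = 0.026964
  k=1: C(12,1)·0.26^1·0.74^11 = 0.113685
  k=2: C(12,2)·0.26^2·0.74^10 = 0.219689
P(X ≤ 2) = 0.360338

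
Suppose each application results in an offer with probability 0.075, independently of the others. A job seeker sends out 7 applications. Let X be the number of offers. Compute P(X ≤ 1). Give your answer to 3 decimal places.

0.908

X ~ Binomial(7, 0.075); P(X ≤ 1) = Σ C(7,k) p^k (1−p)^(7−k) over k:
  k=0: C(7,0)·0.075^0·0.925^7 = 0.57942
  k=1: C(7,1)·0.075^1·0.925^6 = 0.32886
Total = 0.90828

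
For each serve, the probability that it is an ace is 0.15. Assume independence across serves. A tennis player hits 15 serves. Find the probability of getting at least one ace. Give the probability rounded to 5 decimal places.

P(at least one) = 1 − P(none) = 1 − (1 − 0.15)^15
= 1 − 0.0873542 = 0.9126458

0.91265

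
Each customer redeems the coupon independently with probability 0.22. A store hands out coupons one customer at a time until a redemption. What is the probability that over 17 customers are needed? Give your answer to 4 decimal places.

Y = number of customers to the first success; geometric, p = 0.22.
P(Y > 17) = P(first 17 all fail) = (1−p)^17 = 0.014642

0.0146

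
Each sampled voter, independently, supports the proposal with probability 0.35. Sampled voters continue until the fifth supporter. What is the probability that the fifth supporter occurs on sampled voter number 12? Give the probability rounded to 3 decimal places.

0.085

Y = trial on which the fifth success occurs; negative binomial, r=5, p=0.35.
P(Y=12) = C(11,4) · p^5 · (1−p)^7
= 330 · 0.0052522 · 0.049022 = 0.08497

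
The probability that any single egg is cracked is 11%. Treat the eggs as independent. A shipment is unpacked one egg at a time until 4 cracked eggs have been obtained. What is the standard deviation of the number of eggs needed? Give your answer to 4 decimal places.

17.1527

Y = total eggs until the fourth success; negative binomial with r=4, p=0.11.
SD(Y) = √[r(1−p)/p²] = √(294.214876) = 17.152693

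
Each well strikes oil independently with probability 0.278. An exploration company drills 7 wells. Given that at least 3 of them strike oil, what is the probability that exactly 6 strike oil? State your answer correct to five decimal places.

X ~ Binomial(7, 0.278). Want P(X=6 | X≥3) = P(X=6) / P(X≥3).
P(X=6) = C(7,6)·0.278^6·0.722^1 = 0.0023329
P(X≥3) = 1 − 0.1022729 − 0.2756551 − 0.3184160 = 0.3036561
Ratio = 0.0023329 / 0.3036561 = 0.0076828

0.00768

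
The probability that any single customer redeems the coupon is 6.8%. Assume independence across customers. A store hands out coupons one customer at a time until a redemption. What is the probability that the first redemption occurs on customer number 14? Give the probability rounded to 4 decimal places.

0.0272

Geometric (trials to first success), p = 0.068.
P(Y = 14) = (1−p)^13 · p = 0.40032 · 0.068 = 0.027222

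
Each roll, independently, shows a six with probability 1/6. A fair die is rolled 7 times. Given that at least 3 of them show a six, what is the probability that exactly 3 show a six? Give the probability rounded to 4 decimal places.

X ~ Binomial(7, 0.166667). Want P(X=3 | X≥3) = P(X=3) / P(X≥3).
P(X=3) = C(7,3)·0.166667^3·0.833333^4 = 0.078143
P(X≥3) = 1 − 0.279082 − 0.390714 − 0.234429 = 0.095775
Ratio = 0.078143 / 0.095775 = 0.815896

0.8159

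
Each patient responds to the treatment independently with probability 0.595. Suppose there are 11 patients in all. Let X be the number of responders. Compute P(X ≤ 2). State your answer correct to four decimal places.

X ~ Binomial(11, 0.595); P(X ≤ 2) = Σ C(11,k) p^k (1−p)^(11−k) over k:
  k=0: C(11,0)·0.595^0·0.405^11 = 0.000048
  k=1: C(11,1)·0.595^1·0.405^10 = 0.000777
  k=2: C(11,2)·0.595^2·0.405^9 = 0.005708
Total = 0.006533

0.0065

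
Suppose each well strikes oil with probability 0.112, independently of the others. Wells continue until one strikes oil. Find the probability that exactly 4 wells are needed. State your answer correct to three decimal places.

Geometric (trials to first success), p = 0.112.
P(Y = 4) = (1−p)^3 · p = 0.70023 · 0.112 = 0.07843

0.078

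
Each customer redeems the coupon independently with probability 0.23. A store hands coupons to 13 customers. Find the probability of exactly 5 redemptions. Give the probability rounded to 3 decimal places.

0.102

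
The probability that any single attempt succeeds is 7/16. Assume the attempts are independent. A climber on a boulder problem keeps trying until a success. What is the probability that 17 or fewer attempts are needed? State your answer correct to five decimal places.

Y = number of attempts to the first success; geometric, p = 0.4375.
P(Y ≤ 17) = 1 − (1−p)^17 = 1 − 0.0000565 = 0.9999435

0.99994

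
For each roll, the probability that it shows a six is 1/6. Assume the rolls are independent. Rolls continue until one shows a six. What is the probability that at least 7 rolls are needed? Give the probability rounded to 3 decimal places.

Y = number of rolls to the first success; geometric, p = 0.166667.
P(Y > 6) = P(first 6 all fail) = (1−p)^6 = 0.33490

0.335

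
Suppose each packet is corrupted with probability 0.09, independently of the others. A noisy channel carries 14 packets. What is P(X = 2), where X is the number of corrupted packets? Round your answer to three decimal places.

0.238

X ~ Binomial(n=14, p=0.09).
P(X=2) = C(14,2) · p^2 · (1−p)^12
= 91 · 0.0081 · 0.32248 = 0.23770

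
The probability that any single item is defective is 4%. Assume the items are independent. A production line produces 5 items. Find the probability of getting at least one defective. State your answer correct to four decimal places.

0.1846

P(at least one) = 1 − P(none) = 1 − (1 − 0.04)^5
= 1 − 0.815373 = 0.184627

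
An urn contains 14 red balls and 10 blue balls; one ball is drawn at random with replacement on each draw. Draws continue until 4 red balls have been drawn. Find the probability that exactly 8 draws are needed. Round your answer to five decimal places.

0.12215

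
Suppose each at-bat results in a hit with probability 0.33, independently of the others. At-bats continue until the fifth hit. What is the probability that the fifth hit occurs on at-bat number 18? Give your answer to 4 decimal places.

Y = trial on which the fifth success occurs; negative binomial, r=5, p=0.33.
P(Y=18) = C(17,4) · p^5 · (1−p)^13
= 2380 · 0.0039135 · 0.0054824 = 0.051065

0.0511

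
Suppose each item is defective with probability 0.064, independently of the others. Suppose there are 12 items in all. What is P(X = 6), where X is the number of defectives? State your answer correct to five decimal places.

0.00004

X ~ Binomial(n=12, p=0.064).
P(X=6) = C(12,6) · p^6 · (1−p)^6
= 924 · 6.8719e-08 · 0.67244 = 0.0000427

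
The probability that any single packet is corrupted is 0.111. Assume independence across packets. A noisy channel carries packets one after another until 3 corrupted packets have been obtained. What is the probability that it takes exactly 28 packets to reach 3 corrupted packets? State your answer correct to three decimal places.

Y = trial on which the third success occurs; negative binomial, r=3, p=0.111.
P(Y=28) = C(27,2) · p^3 · (1−p)^25
= 351 · 0.0013676 · 0.052789 = 0.02534

0.025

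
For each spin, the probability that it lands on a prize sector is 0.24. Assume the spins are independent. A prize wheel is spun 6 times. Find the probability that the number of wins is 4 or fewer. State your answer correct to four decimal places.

X ~ Binomial(6, 0.24); P(X ≤ 4) = Σ C(6,k) p^k (1−p)^(6−k) over k:
  k=0: C(6,0)·0.24^0·0.76^6 = 0.192700
  k=1: C(6,1)·0.24^1·0.76^5 = 0.365116
  k=2: C(6,2)·0.24^2·0.76^4 = 0.288249
  k=3: C(6,3)·0.24^3·0.76^3 = 0.121368
  k=4: C(6,4)·0.24^4·0.76^2 = 0.028745
Total = 0.996178

0.9962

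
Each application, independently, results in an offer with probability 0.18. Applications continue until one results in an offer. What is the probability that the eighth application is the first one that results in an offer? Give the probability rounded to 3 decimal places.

Geometric (trials to first success), p = 0.18.
P(Y = 8) = (1−p)^7 · p = 0.24929 · 0.18 = 0.04487

0.045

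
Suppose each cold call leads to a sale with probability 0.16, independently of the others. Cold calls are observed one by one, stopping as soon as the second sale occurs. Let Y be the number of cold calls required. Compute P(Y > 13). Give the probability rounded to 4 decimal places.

0.3604

Needing more than 13 cold calls ⇔ fewer than 2 successes in the first 13. With X ~ Binomial(13, 0.16), P(Y > 13) = P(X ≤ 1).
  k=0: C(13,0)·0.16^0·0.84^13 = 0.103665
  k=1: C(13,1)·0.16^1·0.84^12 = 0.256693
P(X ≤ 1) = 0.360358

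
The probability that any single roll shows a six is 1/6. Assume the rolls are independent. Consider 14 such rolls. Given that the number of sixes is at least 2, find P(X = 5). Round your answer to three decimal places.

0.071

X ~ Binomial(14, 0.166667). Want P(X=5 | X≥2) = P(X=5) / P(X≥2).
P(X=5) = C(14,5)·0.166667^5·0.833333^9 = 0.04990
P(X≥2) = 1 − 0.07789 − 0.21808 = 0.70403
Ratio = 0.04990 / 0.70403 = 0.07087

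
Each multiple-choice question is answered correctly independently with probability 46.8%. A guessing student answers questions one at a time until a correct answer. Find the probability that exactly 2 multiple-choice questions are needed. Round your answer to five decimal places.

Geometric (trials to first success), p = 0.468.
P(Y = 2) = (1−p)^1 · p = 0.532 · 0.468 = 0.2489760

0.24898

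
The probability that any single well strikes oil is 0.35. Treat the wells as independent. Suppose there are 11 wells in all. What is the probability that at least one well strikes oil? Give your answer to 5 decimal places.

P(at least one) = 1 − P(none) = 1 − (1 − 0.35)^11
= 1 − 0.0087508 = 0.9912492

0.99125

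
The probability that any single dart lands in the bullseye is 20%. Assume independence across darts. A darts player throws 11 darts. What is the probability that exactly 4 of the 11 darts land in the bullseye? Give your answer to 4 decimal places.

0.1107

X ~ Binomial(n=11, p=0.20).
P(X=4) = C(11,4) · p^4 · (1−p)^7
= 330 · 0.0016 · 0.20972 = 0.110730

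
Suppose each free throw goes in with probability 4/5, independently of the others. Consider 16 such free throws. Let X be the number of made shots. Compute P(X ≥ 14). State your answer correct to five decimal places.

0.35184

X ~ Binomial(16, 0.80); P(X ≥ 14) = Σ C(16,k) p^k (1−p)^(16−k) over k:
  k=14: C(16,14)·0.80^14·0.20^2 = 0.2111062
  k=15: C(16,15)·0.80^15·0.20^1 = 0.1125900
  k=16: C(16,16)·0.80^16·0.20^0 = 0.0281475
Total = 0.3518437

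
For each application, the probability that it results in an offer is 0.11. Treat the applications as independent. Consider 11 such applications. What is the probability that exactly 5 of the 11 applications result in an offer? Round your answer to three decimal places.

X ~ Binomial(n=11, p=0.11).
P(X=5) = C(11,5) · p^5 · (1−p)^6
= 462 · 1.6105e-05 · 0.49698 = 0.00370

0.004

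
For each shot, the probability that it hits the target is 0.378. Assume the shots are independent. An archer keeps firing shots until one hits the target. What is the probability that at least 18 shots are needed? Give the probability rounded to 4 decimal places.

0.0003

Y = number of shots to the first success; geometric, p = 0.378.
P(Y > 17) = P(first 17 all fail) = (1−p)^17 = 0.000312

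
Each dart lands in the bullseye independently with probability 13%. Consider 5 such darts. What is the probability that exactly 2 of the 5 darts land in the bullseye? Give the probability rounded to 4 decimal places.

0.1113

X ~ Binomial(n=5, p=0.13).
P(X=2) = C(5,2) · p^2 · (1−p)^3
= 10 · 0.0169 · 0.6585 = 0.111287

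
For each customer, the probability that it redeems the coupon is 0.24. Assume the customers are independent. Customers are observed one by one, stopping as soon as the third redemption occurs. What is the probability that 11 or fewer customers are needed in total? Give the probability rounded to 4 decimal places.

Finishing within 11 customers ⇔ at least 3 successes in the first 11. With X ~ Binomial(11, 0.24), P(Y ≤ 11) = 1 − P(X ≤ 2).
  k=0: C(11,0)·0.24^0·0.76^11 = 0.048860
  k=1: C(11,1)·0.24^1·0.76^10 = 0.169723
  k=2: C(11,2)·0.24^2·0.76^9 = 0.267983
1 − 0.486565 = 0.513435

0.5134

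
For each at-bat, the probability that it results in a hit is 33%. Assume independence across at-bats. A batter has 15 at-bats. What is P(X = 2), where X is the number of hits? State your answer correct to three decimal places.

0.063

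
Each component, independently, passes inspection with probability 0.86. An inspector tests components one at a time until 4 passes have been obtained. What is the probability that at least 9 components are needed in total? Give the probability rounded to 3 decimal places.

0.002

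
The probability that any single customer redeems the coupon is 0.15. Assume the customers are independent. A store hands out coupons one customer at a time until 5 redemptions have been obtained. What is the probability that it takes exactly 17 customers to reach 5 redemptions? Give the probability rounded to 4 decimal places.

0.0197

Y = trial on which the fifth success occurs; negative binomial, r=5, p=0.15.
P(Y=17) = C(16,4) · p^5 · (1−p)^12
= 1820 · 7.5937e-05 · 0.14224 = 0.019659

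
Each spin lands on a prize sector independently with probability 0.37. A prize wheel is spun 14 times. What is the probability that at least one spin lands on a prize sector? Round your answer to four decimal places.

0.9984

P(at least one) = 1 − P(none) = 1 − (1 − 0.37)^14
= 1 − 0.001552 = 0.998448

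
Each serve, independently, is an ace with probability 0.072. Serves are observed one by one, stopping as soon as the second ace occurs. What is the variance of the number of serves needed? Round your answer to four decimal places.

358.0247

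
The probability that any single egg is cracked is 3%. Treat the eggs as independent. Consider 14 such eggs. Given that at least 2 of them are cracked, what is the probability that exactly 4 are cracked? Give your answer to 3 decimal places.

X ~ Binomial(14, 0.03). Want P(X=4 | X≥2) = P(X=4) / P(X≥2).
P(X=4) = C(14,4)·0.03^4·0.97^10 = 0.00060
P(X≥2) = 1 − 0.65284 − 0.28267 = 0.06449
Ratio = 0.00060 / 0.06449 = 0.00927

0.009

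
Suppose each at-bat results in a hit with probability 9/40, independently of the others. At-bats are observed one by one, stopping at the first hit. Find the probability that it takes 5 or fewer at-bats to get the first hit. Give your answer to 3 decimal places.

Y = number of at-bats to the first success; geometric, p = 0.225.
P(Y ≤ 5) = 1 − (1−p)^5 = 1 − 0.27958 = 0.72042

0.720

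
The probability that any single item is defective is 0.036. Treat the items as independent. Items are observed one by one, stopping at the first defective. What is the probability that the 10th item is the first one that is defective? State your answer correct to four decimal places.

0.0259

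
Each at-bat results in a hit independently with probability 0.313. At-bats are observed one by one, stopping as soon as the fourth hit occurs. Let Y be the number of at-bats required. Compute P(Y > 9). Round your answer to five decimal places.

Needing more than 9 at-bats ⇔ fewer than 4 successes in the first 9. With X ~ Binomial(9, 0.313), P(Y > 9) = P(X ≤ 3).
  k=0: C(9,0)·0.313^0·0.687^9 = 0.0340887
  k=1: C(9,1)·0.313^1·0.687^8 = 0.1397786
  k=2: C(9,2)·0.313^2·0.687^7 = 0.2547348
  k=3: C(9,3)·0.313^3·0.687^6 = 0.2708025
P(X ≤ 3) = 0.6994047

0.69940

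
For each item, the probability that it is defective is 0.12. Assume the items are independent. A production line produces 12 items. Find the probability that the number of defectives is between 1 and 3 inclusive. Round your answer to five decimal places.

0.73792

X ~ Binomial(12, 0.12); P(1 ≤ X ≤ 3) = Σ C(12,k) p^k (1−p)^(12−k) over k:
  k=1: C(12,1)·0.12^1·0.88^11 = 0.3529164
  k=2: C(12,2)·0.12^2·0.88^10 = 0.2646873
  k=3: C(12,3)·0.12^3·0.88^9 = 0.1203124
Total = 0.7379162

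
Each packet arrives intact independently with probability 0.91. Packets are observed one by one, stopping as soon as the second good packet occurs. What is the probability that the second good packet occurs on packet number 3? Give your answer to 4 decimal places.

0.1491

Y = trial on which the second success occurs; negative binomial, r=2, p=0.91.
P(Y=3) = C(2,1) · p^2 · (1−p)^1
= 2 · 0.8281 · 0.09 = 0.149058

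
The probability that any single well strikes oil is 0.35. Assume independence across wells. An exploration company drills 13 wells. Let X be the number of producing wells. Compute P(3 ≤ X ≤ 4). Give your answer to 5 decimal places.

0.38731

X ~ Binomial(13, 0.35); P(3 ≤ X ≤ 4) = Σ C(13,k) p^k (1−p)^(13−k) over k:
  k=3: C(13,3)·0.35^3·0.65^10 = 0.1650835
  k=4: C(13,4)·0.35^4·0.65^9 = 0.2222278
Total = 0.3873113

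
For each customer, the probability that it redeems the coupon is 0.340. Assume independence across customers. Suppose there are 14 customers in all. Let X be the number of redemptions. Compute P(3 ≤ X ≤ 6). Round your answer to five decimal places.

0.74105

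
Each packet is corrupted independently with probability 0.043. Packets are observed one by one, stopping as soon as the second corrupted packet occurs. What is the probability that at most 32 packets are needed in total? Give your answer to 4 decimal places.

Finishing within 32 packets ⇔ at least 2 successes in the first 32. With X ~ Binomial(32, 0.043), P(Y ≤ 32) = 1 − P(X ≤ 1).
  k=0: C(32,0)·0.043^0·0.957^32 = 0.245009
  k=1: C(32,1)·0.043^1·0.957^31 = 0.352280
1 − 0.597289 = 0.402711

0.4027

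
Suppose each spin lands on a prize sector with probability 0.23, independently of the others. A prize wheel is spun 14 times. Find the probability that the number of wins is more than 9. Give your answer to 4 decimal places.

0.0002

X ~ Binomial(14, 0.23); P(X ≥ 10) = Σ C(14,k) p^k (1−p)^(14−k) over k:
  k=10: C(14,10)·0.23^10·0.77^4 = 0.000146
  k=11: C(14,11)·0.23^11·0.77^3 = 0.000016
  k=12: C(14,12)·0.23^12·0.77^2 = 0.000001
  k=13: C(14,13)·0.23^13·0.77^1 = 0.000000
  k=14: C(14,14)·0.23^14·0.77^0 = 0.000000
Total = 0.000163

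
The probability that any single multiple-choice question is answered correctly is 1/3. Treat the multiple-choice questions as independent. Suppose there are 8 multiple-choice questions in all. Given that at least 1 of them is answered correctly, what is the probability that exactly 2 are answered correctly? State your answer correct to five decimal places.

0.28422

X ~ Binomial(8, 0.333333). Want P(X=2 | X≥1) = P(X=2) / P(X≥1).
P(X=2) = C(8,2)·0.333333^2·0.666667^6 = 0.2731291
P(X≥1) = 1 − 0.0390184 = 0.9609816
Ratio = 0.2731291 / 0.9609816 = 0.2842189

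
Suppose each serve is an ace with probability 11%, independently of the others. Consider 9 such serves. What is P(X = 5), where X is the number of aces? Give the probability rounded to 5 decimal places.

X ~ Binomial(n=9, p=0.11).
P(X=5) = C(9,5) · p^5 · (1−p)^4
= 126 · 1.6105e-05 · 0.62742 = 0.0012732

0.00127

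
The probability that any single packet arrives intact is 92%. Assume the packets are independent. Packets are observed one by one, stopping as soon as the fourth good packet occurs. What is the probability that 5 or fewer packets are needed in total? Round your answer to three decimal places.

Finishing within 5 packets ⇔ at least 4 successes in the first 5. With X ~ Binomial(5, 0.92), P(Y ≤ 5) = 1 − P(X ≤ 3).
  k=0: C(5,0)·0.92^0·0.08^5 = 0.00000
  k=1: C(5,1)·0.92^1·0.08^4 = 0.00019
  k=2: C(5,2)·0.92^2·0.08^3 = 0.00433
  k=3: C(5,3)·0.92^3·0.08^2 = 0.04984
1 − 0.05436 = 0.94564

0.946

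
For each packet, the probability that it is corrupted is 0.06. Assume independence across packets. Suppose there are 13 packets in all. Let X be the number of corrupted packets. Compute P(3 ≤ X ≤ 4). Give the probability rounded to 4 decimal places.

0.0386

X ~ Binomial(13, 0.06); P(3 ≤ X ≤ 4) = Σ C(13,k) p^k (1−p)^(13−k) over k:
  k=3: C(13,3)·0.06^3·0.94^10 = 0.033273
  k=4: C(13,4)·0.06^4·0.94^9 = 0.005310
Total = 0.038583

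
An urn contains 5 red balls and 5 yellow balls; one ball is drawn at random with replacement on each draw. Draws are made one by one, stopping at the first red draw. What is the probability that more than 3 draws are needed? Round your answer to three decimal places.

0.125

Y = number of draws to the first success; geometric, p = 0.50.
P(Y > 3) = P(first 3 all fail) = (1−p)^3 = 0.12500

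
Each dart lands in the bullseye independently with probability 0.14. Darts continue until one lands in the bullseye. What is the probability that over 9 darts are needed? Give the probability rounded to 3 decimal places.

0.257

Y = number of darts to the first success; geometric, p = 0.14.
P(Y > 9) = P(first 9 all fail) = (1−p)^9 = 0.25733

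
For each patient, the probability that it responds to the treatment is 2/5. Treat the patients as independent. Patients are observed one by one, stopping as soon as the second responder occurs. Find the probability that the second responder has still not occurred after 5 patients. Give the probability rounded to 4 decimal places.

0.3370

Needing more than 5 patients ⇔ fewer than 2 successes in the first 5. With X ~ Binomial(5, 0.40), P(Y > 5) = P(X ≤ 1).
  k=0: C(5,0)·0.40^0·0.60^5 = 0.077760
  k=1: C(5,1)·0.40^1·0.60^4 = 0.259200
P(X ≤ 1) = 0.336960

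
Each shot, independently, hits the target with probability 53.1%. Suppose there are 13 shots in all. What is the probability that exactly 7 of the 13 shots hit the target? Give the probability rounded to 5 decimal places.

0.21738

X ~ Binomial(n=13, p=0.531).
P(X=7) = C(13,7) · p^7 · (1−p)^6
= 1716 · 0.011903 · 0.010642 = 0.2173782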